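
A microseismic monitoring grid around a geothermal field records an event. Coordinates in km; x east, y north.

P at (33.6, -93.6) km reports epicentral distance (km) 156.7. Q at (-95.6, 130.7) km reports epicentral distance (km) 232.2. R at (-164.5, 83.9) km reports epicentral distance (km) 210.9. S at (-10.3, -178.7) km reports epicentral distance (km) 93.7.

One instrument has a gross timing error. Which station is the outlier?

P

Solve using three stations at a time. Using Q, R, S (subtract circle equations pairwise → linear system) gives (x, y) ≈ (-58.7, -98.5).
Distances from that point to each station vs reported:
  P: calculated 92.5 vs reported 156.7 → residual 64.2 km
  Q: calculated 232.2 vs reported 232.2 → residual 0.0 km
  R: calculated 210.9 vs reported 210.9 → residual 0.0 km
  S: calculated 93.7 vs reported 93.7 → residual 0.0 km
Q, R, S are mutually consistent (residuals ≈ 0); P is off by 64.2 km.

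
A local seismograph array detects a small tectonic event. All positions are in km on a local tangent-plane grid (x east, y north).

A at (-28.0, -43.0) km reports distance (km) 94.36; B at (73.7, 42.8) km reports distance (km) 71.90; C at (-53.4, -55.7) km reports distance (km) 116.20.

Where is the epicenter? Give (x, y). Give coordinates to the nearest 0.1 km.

Circle about each station: (x + 28.0)² + (y + 43.0)² = 94.36²; (x − 73.7)² + (y − 42.8)² = 71.90²; (x + 53.4)² + (y + 55.7)² = 116.20².
Subtracting pairs of circle equations eliminates x²+y² and gives linear equations (the radical axes):
203.4 x + 171.6 y = 8364.73
-50.8 x − 25.4 y = -1277.58
Solving the 2×2 system: x ≈ 1.9, y ≈ 46.5 km.

1.9 km east, 46.5 km north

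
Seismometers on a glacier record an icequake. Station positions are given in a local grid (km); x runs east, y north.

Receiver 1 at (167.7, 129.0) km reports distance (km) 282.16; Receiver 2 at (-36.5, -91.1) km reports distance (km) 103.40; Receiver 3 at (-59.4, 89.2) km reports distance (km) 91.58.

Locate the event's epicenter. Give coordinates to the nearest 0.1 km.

Circle about each station: (x − 167.7)² + (y − 129.0)² = 282.16²; (x + 36.5)² + (y + 91.1)² = 103.40²; (x + 59.4)² + (y − 89.2)² = 91.58².
Subtracting pairs of circle equations eliminates x²+y² and gives linear equations (the radical axes):
-408.4 x − 440.2 y = 33789.88
-454.2 x − 79.6 y = 37948.08
Solving the 2×2 system: x ≈ -83.7, y ≈ 0.9 km.
Check against Receiver 1 (with the unrounded x, y): √((x − 167.7)²+(y − 129.0)²) = 282.16 ≈ 282.16 km. ✓

-83.7 km east, 0.9 km north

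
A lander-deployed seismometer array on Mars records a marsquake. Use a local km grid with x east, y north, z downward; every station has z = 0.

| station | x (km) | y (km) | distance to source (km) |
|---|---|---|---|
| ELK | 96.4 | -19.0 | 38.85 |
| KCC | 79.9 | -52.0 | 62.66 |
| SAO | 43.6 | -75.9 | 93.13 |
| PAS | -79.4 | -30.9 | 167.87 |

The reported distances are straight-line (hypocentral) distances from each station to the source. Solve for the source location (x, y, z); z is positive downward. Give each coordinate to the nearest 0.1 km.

(82.4, 4.0, 28.0)

Each station gives a sphere (x−x_i)² + (y−y_i)² + z² = d_i² (stations at z=0).
Subtracting the ELK sphere from KCC and SAO: z² cancels, leaving linear equations in x and y:
-33.0 x − 66.0 y = -2982.90
-105.6 x − 113.8 y = -9156.06
Solving: x ≈ 82.399, y ≈ 3.996 km (keep extra digits for the depth step; rounded: 82.4, 4.0).
Then from the ELK sphere: z² = 38.85² − (x − 96.4)² − (y + 19.0)² with x = 82.399, y = 3.996, so z ≈ 28.009 ≈ 28.0 km.
Check against PAS (with the unrounded solution): distance 167.87 ≈ 167.87 km. ✓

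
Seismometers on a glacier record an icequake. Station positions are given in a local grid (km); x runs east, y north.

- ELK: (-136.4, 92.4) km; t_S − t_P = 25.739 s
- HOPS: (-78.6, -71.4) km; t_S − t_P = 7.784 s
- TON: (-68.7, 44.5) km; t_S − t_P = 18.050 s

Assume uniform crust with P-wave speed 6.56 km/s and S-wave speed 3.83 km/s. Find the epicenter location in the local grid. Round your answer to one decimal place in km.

Distance from S−P lag: d = Δt · v_P v_S / (v_P − v_S) = Δt · (6.56·3.83)/(6.56−3.83) ≈ 9.2032·Δt.
So d_ELK = 236.88, d_HOPS = 71.64, d_TON = 166.12 km.
Circle about each station: (x + 136.4)² + (y − 92.4)² = 236.88²; (x + 78.6)² + (y + 71.4)² = 71.64²; (x + 68.7)² + (y − 44.5)² = 166.12².
Subtracting the ELK equation from the HOPS and TON equations removes the quadratic terms:
115.6 x − 327.6 y = 35113.04
135.4 x − 95.8 y = 8073.50
Solving the 2×2 system: x ≈ -21.6, y ≈ -114.8 km.

(-21.6, -114.8)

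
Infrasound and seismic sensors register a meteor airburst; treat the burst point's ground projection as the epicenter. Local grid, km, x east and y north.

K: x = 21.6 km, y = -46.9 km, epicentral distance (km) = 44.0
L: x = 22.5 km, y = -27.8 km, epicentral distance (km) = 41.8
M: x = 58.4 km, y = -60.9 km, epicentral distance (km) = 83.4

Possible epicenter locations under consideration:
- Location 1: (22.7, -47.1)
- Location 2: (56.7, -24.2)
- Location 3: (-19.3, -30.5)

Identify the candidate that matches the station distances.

For each candidate, compare |candidate − station| to the reported distance:
Location 1: residuals K 42.9, L 22.5, M 45.1 → max 45.1 km
Location 2: residuals K 2.2, L 7.4, M 46.7 → max 46.7 km
Location 3: residuals K 0.1, L 0.1, M 0.0 → max 0.1 km
Only Location 3 has all residuals ≈ 0.

Location 3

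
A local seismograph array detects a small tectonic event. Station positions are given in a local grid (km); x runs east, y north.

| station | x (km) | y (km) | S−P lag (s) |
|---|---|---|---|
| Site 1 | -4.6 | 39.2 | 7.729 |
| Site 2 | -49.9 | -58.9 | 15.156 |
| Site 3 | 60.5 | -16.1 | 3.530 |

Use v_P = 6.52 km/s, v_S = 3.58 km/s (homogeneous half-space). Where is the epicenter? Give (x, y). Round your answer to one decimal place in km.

49.1 km east, 9.5 km north

Distance from S−P lag: d = Δt · v_P v_S / (v_P − v_S) = Δt · (6.52·3.58)/(6.52−3.58) ≈ 7.9393·Δt.
So d_Site 1 = 61.36, d_Site 2 = 120.33, d_Site 3 = 28.03 km.
Circle about each station: (x + 4.6)² + (y − 39.2)² = 61.36²; (x + 49.9)² + (y + 58.9)² = 120.33²; (x − 60.5)² + (y + 16.1)² = 28.03².
Subtracting the Site 1 equation from the Site 2 and Site 3 equations removes the quadratic terms:
-90.6 x − 196.2 y = -6312.84
130.2 x − 110.6 y = 5341.03
Solving the 2×2 system: x ≈ 49.1, y ≈ 9.5 km.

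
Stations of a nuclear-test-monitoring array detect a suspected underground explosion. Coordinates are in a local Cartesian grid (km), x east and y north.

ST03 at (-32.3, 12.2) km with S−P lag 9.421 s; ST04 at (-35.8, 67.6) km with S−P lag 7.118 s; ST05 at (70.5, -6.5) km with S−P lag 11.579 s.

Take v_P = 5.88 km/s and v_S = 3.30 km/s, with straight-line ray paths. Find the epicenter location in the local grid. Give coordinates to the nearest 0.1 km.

Distance from S−P lag: d = Δt · v_P v_S / (v_P − v_S) = Δt · (5.88·3.30)/(5.88−3.30) ≈ 7.5209·Δt.
So d_ST03 = 70.85, d_ST04 = 53.53, d_ST05 = 87.08 km.
Circle about each station: (x + 32.3)² + (y − 12.2)² = 70.85²; (x + 35.8)² + (y − 67.6)² = 53.53²; (x − 70.5)² + (y + 6.5)² = 87.08².
Subtracting the ST03 equation from the ST04 and ST05 equations removes the quadratic terms:
-7.0 x + 110.8 y = 6813.53
205.6 x − 37.4 y = 1257.17
Solving the 2×2 system: x ≈ 17.5, y ≈ 62.6 km.

x ≈ 17.5 km, y ≈ 62.6 km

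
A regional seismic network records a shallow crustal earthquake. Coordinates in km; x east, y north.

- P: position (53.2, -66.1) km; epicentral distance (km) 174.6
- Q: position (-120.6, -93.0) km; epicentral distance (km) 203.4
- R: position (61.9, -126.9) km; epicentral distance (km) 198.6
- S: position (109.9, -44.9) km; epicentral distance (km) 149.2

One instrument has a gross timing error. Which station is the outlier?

Solve using three stations at a time. Using Q, R, S (subtract circle equations pairwise → linear system) gives (x, y) ≈ (8.3, 64.3).
Distances from that point to each station vs reported:
  P: calculated 137.9 vs reported 174.6 → residual 36.7 km
  Q: calculated 203.4 vs reported 203.4 → residual 0.0 km
  R: calculated 198.6 vs reported 198.6 → residual 0.0 km
  S: calculated 149.1 vs reported 149.2 → residual 0.1 km
Q, R, S are mutually consistent (residuals ≈ 0); P is off by 36.7 km.

P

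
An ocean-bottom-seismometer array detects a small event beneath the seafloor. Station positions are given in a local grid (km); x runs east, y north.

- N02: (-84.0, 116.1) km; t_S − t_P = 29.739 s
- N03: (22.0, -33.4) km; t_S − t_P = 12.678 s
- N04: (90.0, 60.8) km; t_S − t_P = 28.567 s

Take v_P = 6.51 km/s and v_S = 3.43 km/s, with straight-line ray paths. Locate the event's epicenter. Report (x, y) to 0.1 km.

Distance from S−P lag: d = Δt · v_P v_S / (v_P − v_S) = Δt · (6.51·3.43)/(6.51−3.43) ≈ 7.2498·Δt.
So d_N02 = 215.60, d_N03 = 91.91, d_N04 = 207.10 km.
Circle about each station: (x + 84.0)² + (y − 116.1)² = 215.60²; (x − 22.0)² + (y + 33.4)² = 91.91²; (x − 90.0)² + (y − 60.8)² = 207.10².
Subtracting the N02 equation from the N03 and N04 equations removes the quadratic terms:
212.0 x − 299.0 y = 19100.26
348.0 x − 110.6 y = -5145.62
Solving the 2×2 system: x ≈ -45.3, y ≈ -96.0 km.

x ≈ -45.3 km, y ≈ -96.0 km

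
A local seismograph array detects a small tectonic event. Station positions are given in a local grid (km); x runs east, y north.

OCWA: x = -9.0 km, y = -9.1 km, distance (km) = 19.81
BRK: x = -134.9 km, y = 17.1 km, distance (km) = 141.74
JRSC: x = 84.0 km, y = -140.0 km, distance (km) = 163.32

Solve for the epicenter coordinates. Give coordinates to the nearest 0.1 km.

Circle about each station: (x + 9.0)² + (y + 9.1)² = 19.81²; (x + 134.9)² + (y − 17.1)² = 141.74²; (x − 84.0)² + (y + 140.0)² = 163.32².
Subtracting pairs of circle equations eliminates x²+y² and gives linear equations (the radical axes):
-251.8 x + 52.4 y = -1371.18
186.0 x − 261.8 y = 211.20
Solving the 2×2 system: x ≈ 6.2, y ≈ 3.6 km.

(6.2, 3.6)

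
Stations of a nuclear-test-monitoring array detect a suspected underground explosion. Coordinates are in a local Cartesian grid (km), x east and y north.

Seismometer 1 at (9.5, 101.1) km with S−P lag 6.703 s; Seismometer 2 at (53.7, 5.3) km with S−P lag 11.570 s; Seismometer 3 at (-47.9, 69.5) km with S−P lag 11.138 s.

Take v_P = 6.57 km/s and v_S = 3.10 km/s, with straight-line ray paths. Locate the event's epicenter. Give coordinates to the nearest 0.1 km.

Distance from S−P lag: d = Δt · v_P v_S / (v_P − v_S) = Δt · (6.57·3.10)/(6.57−3.10) ≈ 5.8695·Δt.
So d_Seismometer 1 = 39.34, d_Seismometer 2 = 67.91, d_Seismometer 3 = 65.37 km.
Circle about each station: (x − 9.5)² + (y − 101.1)² = 39.34²; (x − 53.7)² + (y − 5.3)² = 67.91²; (x + 47.9)² + (y − 69.5)² = 65.37².
Subtracting the Seismometer 1 equation from the Seismometer 2 and Seismometer 3 equations removes the quadratic terms:
88.4 x − 191.6 y = -10463.81
-114.8 x − 63.2 y = -5912.40
Solving the 2×2 system: x ≈ 17.1, y ≈ 62.5 km.

(17.1, 62.5)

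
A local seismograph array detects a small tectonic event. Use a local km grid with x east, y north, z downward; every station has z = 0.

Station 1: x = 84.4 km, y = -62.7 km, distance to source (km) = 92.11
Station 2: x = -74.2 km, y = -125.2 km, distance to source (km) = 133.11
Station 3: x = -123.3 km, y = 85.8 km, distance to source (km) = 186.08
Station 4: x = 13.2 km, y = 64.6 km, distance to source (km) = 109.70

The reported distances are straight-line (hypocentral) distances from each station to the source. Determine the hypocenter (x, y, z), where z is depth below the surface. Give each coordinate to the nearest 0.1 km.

Each station gives a sphere (x−x_i)² + (y−y_i)² + z² = d_i² (stations at z=0).
Subtracting the Station 1 sphere from Station 2 and Station 3: z² cancels, leaving linear equations in x and y:
-317.2 x − 125.0 y = 892.01
-415.4 x + 297.0 y = -14631.63
Solving: x ≈ 10.703, y ≈ -34.295 km (keep extra digits for the depth step; rounded: 10.7, -34.3).
Then from the Station 1 sphere: z² = 92.11² − (x − 84.4)² − (y + 62.7)² with x = 10.703, y = -34.295, so z ≈ 47.394 ≈ 47.4 km.

x ≈ 10.7 km, y ≈ -34.3 km, depth ≈ 47.4 km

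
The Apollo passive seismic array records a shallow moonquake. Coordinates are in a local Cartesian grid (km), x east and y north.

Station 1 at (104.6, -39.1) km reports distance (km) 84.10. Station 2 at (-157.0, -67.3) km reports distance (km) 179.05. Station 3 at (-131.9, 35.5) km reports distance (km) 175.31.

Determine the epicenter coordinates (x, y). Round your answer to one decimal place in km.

21.2 km east, -49.9 km north

Circle about each station: (x − 104.6)² + (y + 39.1)² = 84.10²; (x + 157.0)² + (y + 67.3)² = 179.05²; (x + 131.9)² + (y − 35.5)² = 175.31².
Subtracting pairs of circle equations eliminates x²+y² and gives linear equations (the radical axes):
-523.2 x − 56.4 y = -8277.77
-473.0 x + 149.2 y = -17472.90
Solving the 2×2 system: x ≈ 21.2, y ≈ -49.9 km.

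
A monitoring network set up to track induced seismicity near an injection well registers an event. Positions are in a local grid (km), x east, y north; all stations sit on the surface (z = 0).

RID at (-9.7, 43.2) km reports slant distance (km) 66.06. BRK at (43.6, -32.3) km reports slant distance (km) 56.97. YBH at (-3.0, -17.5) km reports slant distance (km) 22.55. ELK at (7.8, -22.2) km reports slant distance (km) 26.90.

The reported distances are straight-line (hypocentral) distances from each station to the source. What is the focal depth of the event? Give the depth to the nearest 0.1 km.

depth ≈ 22.1 km

Each station gives a sphere (x−x_i)² + (y−y_i)² + z² = d_i² (stations at z=0).
Subtracting the RID sphere from BRK and YBH: z² cancels, leaving linear equations in x and y:
106.6 x − 151.0 y = 2102.26
13.4 x − 121.4 y = 2210.34
Solving: x ≈ -7.194, y ≈ -19.001 km (keep extra digits for the depth step; rounded: -7.2, -19.0).
Then from the RID sphere: z² = 66.06² − (x + 9.7)² − (y − 43.2)² with x = -7.194, y = -19.001, so z ≈ 22.106 ≈ 22.1 km.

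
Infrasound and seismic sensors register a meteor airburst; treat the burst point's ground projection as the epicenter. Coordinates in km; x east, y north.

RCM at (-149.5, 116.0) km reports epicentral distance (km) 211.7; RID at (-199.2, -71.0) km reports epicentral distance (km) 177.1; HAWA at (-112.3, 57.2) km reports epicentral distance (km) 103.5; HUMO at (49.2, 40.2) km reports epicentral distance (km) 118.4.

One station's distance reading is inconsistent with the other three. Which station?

HAWA

Solve using three stations at a time. Using RCM, RID, HUMO (subtract circle equations pairwise → linear system) gives (x, y) ≈ (-22.9, -53.7).
Distances from that point to each station vs reported:
  RCM: calculated 211.7 vs reported 211.7 → residual 0.0 km
  RID: calculated 177.1 vs reported 177.1 → residual 0.0 km
  HAWA: calculated 142.4 vs reported 103.5 → residual 38.9 km
  HUMO: calculated 118.4 vs reported 118.4 → residual 0.0 km
RCM, RID, HUMO are mutually consistent (residuals ≈ 0); HAWA is off by 38.9 km.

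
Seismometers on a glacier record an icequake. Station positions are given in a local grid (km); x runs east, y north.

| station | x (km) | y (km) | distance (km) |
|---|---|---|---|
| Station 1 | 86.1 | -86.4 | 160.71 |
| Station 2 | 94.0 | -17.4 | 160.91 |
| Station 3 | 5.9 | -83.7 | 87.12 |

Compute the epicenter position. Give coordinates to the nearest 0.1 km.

Circle about each station: (x − 86.1)² + (y + 86.4)² = 160.71²; (x − 94.0)² + (y + 17.4)² = 160.91²; (x − 5.9)² + (y + 83.7)² = 87.12².
Subtracting the Station 1 equation from the Station 2 and Station 3 equations removes the quadratic terms:
15.8 x + 138.0 y = -5803.73
-160.4 x + 5.4 y = 10400.14
Solving the 2×2 system: x ≈ -66.0, y ≈ -34.5 km.

-66.0 km east, -34.5 km north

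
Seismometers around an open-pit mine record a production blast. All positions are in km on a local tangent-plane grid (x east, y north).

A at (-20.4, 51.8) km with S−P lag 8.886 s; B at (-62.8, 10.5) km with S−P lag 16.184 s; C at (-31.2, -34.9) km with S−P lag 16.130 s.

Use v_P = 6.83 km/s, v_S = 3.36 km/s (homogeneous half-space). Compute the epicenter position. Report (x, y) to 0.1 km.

(38.1, 46.2)

Distance from S−P lag: d = Δt · v_P v_S / (v_P − v_S) = Δt · (6.83·3.36)/(6.83−3.36) ≈ 6.6135·Δt.
So d_A = 58.77, d_B = 107.03, d_C = 106.68 km.
Circle about each station: (x + 20.4)² + (y − 51.8)² = 58.77²; (x + 62.8)² + (y − 10.5)² = 107.03²; (x + 31.2)² + (y + 34.9)² = 106.68².
Subtracting pairs of circle equations eliminates x²+y² and gives linear equations (the radical axes):
-84.8 x − 82.6 y = -7046.82
-21.6 x − 173.4 y = -8834.66
Solving the 2×2 system: x ≈ 38.1, y ≈ 46.2 km.
Check against A (with the unrounded x, y): √((x + 20.4)²+(y − 51.8)²) = 58.76 ≈ 58.77 km. ✓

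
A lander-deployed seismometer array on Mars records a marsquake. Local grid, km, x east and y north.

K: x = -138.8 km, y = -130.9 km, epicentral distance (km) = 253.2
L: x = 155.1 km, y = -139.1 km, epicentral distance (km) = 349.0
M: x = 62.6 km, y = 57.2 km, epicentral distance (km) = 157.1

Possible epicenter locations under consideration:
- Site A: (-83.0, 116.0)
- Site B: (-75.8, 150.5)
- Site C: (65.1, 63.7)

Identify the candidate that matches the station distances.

Site A

For each candidate, compare |candidate − station| to the reported distance:
Site A: residuals K 0.1, L 0.0, M 0.1 → max 0.1 km
Site B: residuals K 35.2, L 21.4, M 9.8 → max 35.2 km
Site C: residuals K 28.7, L 127.1, M 150.1 → max 150.1 km
Only Site A has all residuals ≈ 0.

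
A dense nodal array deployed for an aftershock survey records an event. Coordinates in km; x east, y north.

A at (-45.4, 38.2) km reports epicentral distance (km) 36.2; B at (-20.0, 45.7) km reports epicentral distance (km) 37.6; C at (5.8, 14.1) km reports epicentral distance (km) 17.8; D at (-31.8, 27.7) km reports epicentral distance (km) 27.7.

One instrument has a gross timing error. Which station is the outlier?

A

Solve using three stations at a time. Using B, C, D (subtract circle equations pairwise → linear system) gives (x, y) ≈ (-11.3, 9.1).
Distances from that point to each station vs reported:
  A: calculated 44.8 vs reported 36.2 → residual 8.6 km
  B: calculated 37.6 vs reported 37.6 → residual 0.0 km
  C: calculated 17.8 vs reported 17.8 → residual 0.0 km
  D: calculated 27.7 vs reported 27.7 → residual 0.0 km
B, C, D are mutually consistent (residuals ≈ 0); A is off by 8.6 km.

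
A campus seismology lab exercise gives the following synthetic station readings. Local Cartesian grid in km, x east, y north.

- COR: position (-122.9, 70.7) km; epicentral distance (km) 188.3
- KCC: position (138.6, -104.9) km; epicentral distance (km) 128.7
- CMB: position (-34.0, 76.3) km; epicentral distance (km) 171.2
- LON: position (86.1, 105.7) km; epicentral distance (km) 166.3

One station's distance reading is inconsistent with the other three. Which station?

Solve using three stations at a time. Using COR, KCC, LON (subtract circle equations pairwise → linear system) gives (x, y) ≈ (23.1, -48.2).
Distances from that point to each station vs reported:
  COR: calculated 188.3 vs reported 188.3 → residual 0.0 km
  KCC: calculated 128.7 vs reported 128.7 → residual 0.0 km
  CMB: calculated 137.0 vs reported 171.2 → residual 34.2 km
  LON: calculated 166.3 vs reported 166.3 → residual 0.0 km
COR, KCC, LON are mutually consistent (residuals ≈ 0); CMB is off by 34.2 km.

CMB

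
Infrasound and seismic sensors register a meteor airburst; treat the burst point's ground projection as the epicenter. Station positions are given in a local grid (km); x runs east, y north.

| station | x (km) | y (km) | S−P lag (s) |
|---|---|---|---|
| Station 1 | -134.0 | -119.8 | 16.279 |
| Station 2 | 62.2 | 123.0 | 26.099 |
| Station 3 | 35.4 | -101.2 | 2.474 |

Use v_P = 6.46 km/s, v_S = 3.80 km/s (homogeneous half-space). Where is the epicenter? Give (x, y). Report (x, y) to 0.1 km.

Distance from S−P lag: d = Δt · v_P v_S / (v_P − v_S) = Δt · (6.46·3.80)/(6.46−3.80) ≈ 9.2286·Δt.
So d_Station 1 = 150.23, d_Station 2 = 240.86, d_Station 3 = 22.83 km.
Circle about each station: (x + 134.0)² + (y + 119.8)² = 150.23²; (x − 62.2)² + (y − 123.0)² = 240.86²; (x − 35.4)² + (y + 101.2)² = 22.83².
Subtracting the Station 1 equation from the Station 2 and Station 3 equations removes the quadratic terms:
392.4 x + 485.6 y = -48754.69
338.8 x + 37.2 y = 1234.40
Solving the 2×2 system: x ≈ 16.1, y ≈ -113.4 km.

(16.1, -113.4)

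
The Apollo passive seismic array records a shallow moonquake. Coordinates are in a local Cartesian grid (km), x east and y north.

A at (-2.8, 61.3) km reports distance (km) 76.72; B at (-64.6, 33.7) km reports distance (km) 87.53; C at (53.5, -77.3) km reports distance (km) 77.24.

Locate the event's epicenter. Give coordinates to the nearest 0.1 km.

(8.4, -14.6)

Circle about each station: (x + 2.8)² + (y − 61.3)² = 76.72²; (x + 64.6)² + (y − 33.7)² = 87.53²; (x − 53.5)² + (y + 77.3)² = 77.24².
Subtracting the A equation from the B and C equations removes the quadratic terms:
-123.6 x − 55.2 y = -232.22
112.6 x − 277.2 y = 4991.95
Solving the 2×2 system: x ≈ 8.4, y ≈ -14.6 km.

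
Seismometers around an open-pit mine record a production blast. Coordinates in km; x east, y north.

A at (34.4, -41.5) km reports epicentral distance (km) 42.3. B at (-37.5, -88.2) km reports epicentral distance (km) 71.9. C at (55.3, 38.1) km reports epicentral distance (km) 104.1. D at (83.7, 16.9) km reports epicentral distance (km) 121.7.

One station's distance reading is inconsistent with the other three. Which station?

A

Solve using three stations at a time. Using B, C, D (subtract circle equations pairwise → linear system) gives (x, y) ≈ (-33.3, -16.5).
Distances from that point to each station vs reported:
  A: calculated 72.2 vs reported 42.3 → residual 29.9 km
  B: calculated 71.8 vs reported 71.9 → residual 0.1 km
  C: calculated 104.1 vs reported 104.1 → residual 0.0 km
  D: calculated 121.7 vs reported 121.7 → residual 0.0 km
B, C, D are mutually consistent (residuals ≈ 0); A is off by 29.9 km.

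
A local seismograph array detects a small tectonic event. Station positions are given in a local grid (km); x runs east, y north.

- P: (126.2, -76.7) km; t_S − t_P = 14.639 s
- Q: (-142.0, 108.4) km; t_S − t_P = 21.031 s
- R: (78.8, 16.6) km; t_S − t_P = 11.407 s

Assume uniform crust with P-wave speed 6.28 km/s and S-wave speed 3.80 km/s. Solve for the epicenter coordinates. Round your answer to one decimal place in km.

-11.3 km east, -46.1 km north

Distance from S−P lag: d = Δt · v_P v_S / (v_P − v_S) = Δt · (6.28·3.80)/(6.28−3.80) ≈ 9.6226·Δt.
So d_P = 140.86, d_Q = 202.37, d_R = 109.76 km.
Circle about each station: (x − 126.2)² + (y + 76.7)² = 140.86²; (x + 142.0)² + (y − 108.4)² = 202.37²; (x − 78.8)² + (y − 16.6)² = 109.76².
Subtracting pairs of circle equations eliminates x²+y² and gives linear equations (the radical axes):
-536.4 x + 370.2 y = -11006.85
-94.8 x + 186.6 y = -7530.05
Solving the 2×2 system: x ≈ -11.3, y ≈ -46.1 km.
Check against P (with the unrounded x, y): √((x − 126.2)²+(y + 76.7)²) = 140.86 ≈ 140.86 km. ✓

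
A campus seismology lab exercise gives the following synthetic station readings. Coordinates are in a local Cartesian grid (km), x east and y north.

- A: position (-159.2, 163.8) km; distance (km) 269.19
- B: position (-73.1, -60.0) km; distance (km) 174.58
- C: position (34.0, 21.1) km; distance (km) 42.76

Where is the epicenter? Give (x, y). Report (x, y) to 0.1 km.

(75.4, 31.8)

Circle about each station: (x + 159.2)² + (y − 163.8)² = 269.19²; (x + 73.1)² + (y + 60.0)² = 174.58²; (x − 34.0)² + (y − 21.1)² = 42.76².
Subtracting the A equation from the B and C equations removes the quadratic terms:
172.2 x − 447.6 y = -1246.39
386.4 x − 285.4 y = 20060.97
Solving the 2×2 system: x ≈ 75.4, y ≈ 31.8 km.
Check against A (with the unrounded x, y): √((x + 159.2)²+(y − 163.8)²) = 269.19 ≈ 269.19 km. ✓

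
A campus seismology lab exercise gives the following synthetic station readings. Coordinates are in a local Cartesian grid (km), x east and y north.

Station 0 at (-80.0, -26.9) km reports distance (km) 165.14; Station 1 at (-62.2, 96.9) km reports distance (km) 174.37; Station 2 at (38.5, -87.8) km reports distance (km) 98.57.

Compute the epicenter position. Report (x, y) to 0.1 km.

Circle about each station: (x + 80.0)² + (y + 26.9)² = 165.14²; (x + 62.2)² + (y − 96.9)² = 174.37²; (x − 38.5)² + (y + 87.8)² = 98.57².
Subtracting the Station 0 equation from the Station 1 and Station 2 equations removes the quadratic terms:
35.6 x + 247.6 y = 3001.16
237.0 x − 121.8 y = 19622.65
Solving the 2×2 system: x ≈ 82.9, y ≈ 0.2 km.

x ≈ 82.9 km, y ≈ 0.2 km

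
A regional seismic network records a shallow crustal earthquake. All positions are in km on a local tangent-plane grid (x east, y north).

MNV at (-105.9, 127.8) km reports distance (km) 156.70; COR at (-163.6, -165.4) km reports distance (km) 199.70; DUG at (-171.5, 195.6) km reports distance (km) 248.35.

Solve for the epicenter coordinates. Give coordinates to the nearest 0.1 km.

x ≈ -35.5 km, y ≈ -12.2 km

Circle about each station: (x + 105.9)² + (y − 127.8)² = 156.70²; (x + 163.6)² + (y + 165.4)² = 199.70²; (x + 171.5)² + (y − 195.6)² = 248.35².
Subtracting the MNV equation from the COR and DUG equations removes the quadratic terms:
-115.4 x − 586.4 y = 11249.27
-131.2 x + 135.6 y = 3001.13
Solving the 2×2 system: x ≈ -35.5, y ≈ -12.2 km.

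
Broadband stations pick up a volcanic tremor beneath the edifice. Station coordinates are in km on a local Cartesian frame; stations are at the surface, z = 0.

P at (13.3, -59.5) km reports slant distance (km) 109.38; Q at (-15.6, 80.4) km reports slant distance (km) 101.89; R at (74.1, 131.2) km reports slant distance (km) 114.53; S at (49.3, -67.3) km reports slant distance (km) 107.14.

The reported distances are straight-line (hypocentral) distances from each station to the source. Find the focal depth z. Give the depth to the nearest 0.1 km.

depth ≈ 47.6 km

Each station gives a sphere (x−x_i)² + (y−y_i)² + z² = d_i² (stations at z=0).
Subtracting the P sphere from Q and R: z² cancels, leaving linear equations in x and y:
-57.8 x + 279.8 y = 4572.79
121.6 x + 381.4 y = 17833.97
Solving: x ≈ 57.891, y ≈ 28.302 km (keep extra digits for the depth step; rounded: 57.9, 28.3).
Then from the P sphere: z² = 109.38² − (x − 13.3)² − (y + 59.5)² with x = 57.891, y = 28.302, so z ≈ 47.607 ≈ 47.6 km.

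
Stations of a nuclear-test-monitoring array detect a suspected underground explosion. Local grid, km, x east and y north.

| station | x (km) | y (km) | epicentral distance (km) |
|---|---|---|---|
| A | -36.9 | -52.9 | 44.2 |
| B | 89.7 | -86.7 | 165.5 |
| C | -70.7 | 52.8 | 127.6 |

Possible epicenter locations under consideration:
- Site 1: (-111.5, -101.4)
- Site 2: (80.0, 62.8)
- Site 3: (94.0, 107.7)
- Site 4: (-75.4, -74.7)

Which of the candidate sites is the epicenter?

For each candidate, compare |candidate − station| to the reported distance:
Site 1: residuals A 44.8, B 36.2, C 31.9 → max 44.8 km
Site 2: residuals A 120.3, B 15.7, C 23.4 → max 120.3 km
Site 3: residuals A 163.0, B 28.9, C 46.0 → max 163.0 km
Site 4: residuals A 0.0, B 0.0, C 0.0 → max 0.0 km
Only Site 4 has all residuals ≈ 0.

Site 4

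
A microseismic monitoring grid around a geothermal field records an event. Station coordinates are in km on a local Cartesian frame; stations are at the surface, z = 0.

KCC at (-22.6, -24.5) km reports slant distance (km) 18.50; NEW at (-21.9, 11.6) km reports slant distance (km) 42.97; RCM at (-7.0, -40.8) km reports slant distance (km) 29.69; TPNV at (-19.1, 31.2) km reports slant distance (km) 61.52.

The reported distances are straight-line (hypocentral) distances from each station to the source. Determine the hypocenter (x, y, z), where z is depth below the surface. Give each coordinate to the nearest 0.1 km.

Each station gives a sphere (x−x_i)² + (y−y_i)² + z² = d_i² (stations at z=0).
Subtracting the KCC sphere from NEW and RCM: z² cancels, leaving linear equations in x and y:
1.4 x + 72.2 y = -2001.01
31.2 x − 32.6 y = 63.38
Solving: x ≈ -26.392, y ≈ -27.203 km (keep extra digits for the depth step; rounded: -26.4, -27.2).
Then from the KCC sphere: z² = 18.50² − (x + 22.6)² − (y + 24.5)² with x = -26.392, y = -27.203, so z ≈ 17.904 ≈ 17.9 km.
Check against TPNV (with the unrounded solution): distance 61.52 ≈ 61.52 km. ✓

(-26.4, -27.2, 17.9)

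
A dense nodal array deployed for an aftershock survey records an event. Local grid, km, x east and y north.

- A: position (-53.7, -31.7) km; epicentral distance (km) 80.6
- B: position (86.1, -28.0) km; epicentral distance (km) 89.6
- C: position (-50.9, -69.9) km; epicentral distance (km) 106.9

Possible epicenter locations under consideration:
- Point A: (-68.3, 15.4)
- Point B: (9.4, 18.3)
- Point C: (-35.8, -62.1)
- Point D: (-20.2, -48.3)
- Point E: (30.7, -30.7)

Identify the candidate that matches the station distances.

Point B

For each candidate, compare |candidate − station| to the reported distance:
Point A: residuals A 31.3, B 70.8, C 19.8 → max 70.8 km
Point B: residuals A 0.1, B 0.0, C 0.1 → max 0.1 km
Point C: residuals A 45.3, B 37.0, C 89.9 → max 89.9 km
Point D: residuals A 43.2, B 18.6, C 69.4 → max 69.4 km
Point E: residuals A 3.8, B 34.1, C 16.4 → max 34.1 km
Only Point B has all residuals ≈ 0.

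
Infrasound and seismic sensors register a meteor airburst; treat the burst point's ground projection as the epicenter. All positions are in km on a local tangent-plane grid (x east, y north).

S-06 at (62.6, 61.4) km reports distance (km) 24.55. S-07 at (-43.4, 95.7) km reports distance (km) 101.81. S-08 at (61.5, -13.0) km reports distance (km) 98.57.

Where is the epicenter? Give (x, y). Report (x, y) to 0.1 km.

x ≈ 57.9 km, y ≈ 85.5 km

Circle about each station: (x − 62.6)² + (y − 61.4)² = 24.55²; (x + 43.4)² + (y − 95.7)² = 101.81²; (x − 61.5)² + (y + 13.0)² = 98.57².
Subtracting the S-06 equation from the S-07 and S-08 equations removes the quadratic terms:
-212.0 x + 68.6 y = -6409.24
-2.2 x − 148.8 y = -12850.81
Solving the 2×2 system: x ≈ 57.9, y ≈ 85.5 km.
Check against S-06 (with the unrounded x, y): √((x − 62.6)²+(y − 61.4)²) = 24.56 ≈ 24.55 km. ✓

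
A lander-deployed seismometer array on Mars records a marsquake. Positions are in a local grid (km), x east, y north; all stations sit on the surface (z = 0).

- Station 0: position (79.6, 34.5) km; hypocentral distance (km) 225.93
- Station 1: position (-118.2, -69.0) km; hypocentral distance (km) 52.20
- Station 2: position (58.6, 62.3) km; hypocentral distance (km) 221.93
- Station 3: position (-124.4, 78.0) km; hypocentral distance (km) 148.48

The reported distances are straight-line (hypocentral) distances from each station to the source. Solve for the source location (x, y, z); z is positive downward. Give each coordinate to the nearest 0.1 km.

Each station gives a sphere (x−x_i)² + (y−y_i)² + z² = d_i² (stations at z=0).
Subtracting the Station 0 sphere from Station 1 and Station 2: z² cancels, leaving linear equations in x and y:
-395.6 x − 207.0 y = 59525.35
-42.0 x + 55.6 y = 1580.28
Solving: x ≈ -118.501, y ≈ -61.093 km (keep extra digits for the depth step; rounded: -118.5, -61.1).
Then from the Station 0 sphere: z² = 225.93² − (x − 79.6)² − (y − 34.5)² with x = -118.501, y = -61.093, so z ≈ 51.598 ≈ 51.6 km.

x ≈ -118.5 km, y ≈ -61.1 km, depth ≈ 51.6 km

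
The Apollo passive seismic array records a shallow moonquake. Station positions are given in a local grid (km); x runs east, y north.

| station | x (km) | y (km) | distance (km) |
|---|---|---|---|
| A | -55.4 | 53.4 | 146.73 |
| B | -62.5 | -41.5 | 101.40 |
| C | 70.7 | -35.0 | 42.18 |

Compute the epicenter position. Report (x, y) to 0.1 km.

x ≈ 37.1 km, y ≈ -60.5 km

Circle about each station: (x + 55.4)² + (y − 53.4)² = 146.73²; (x + 62.5)² + (y + 41.5)² = 101.40²; (x − 70.7)² + (y + 35.0)² = 42.18².
Subtracting the A equation from the B and C equations removes the quadratic terms:
-14.2 x − 189.8 y = 10955.51
252.2 x − 176.8 y = 20053.31
Solving the 2×2 system: x ≈ 37.1, y ≈ -60.5 km.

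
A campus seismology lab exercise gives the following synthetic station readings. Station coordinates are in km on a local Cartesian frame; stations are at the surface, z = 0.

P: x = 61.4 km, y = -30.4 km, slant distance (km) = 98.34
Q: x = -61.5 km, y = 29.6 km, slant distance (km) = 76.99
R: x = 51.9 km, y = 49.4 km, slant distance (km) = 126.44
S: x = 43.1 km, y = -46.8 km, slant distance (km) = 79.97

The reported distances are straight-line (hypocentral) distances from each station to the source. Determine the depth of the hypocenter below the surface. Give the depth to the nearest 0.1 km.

15.7 km

Each station gives a sphere (x−x_i)² + (y−y_i)² + z² = d_i² (stations at z=0).
Subtracting the P sphere from Q and R: z² cancels, leaving linear equations in x and y:
-245.8 x + 120.0 y = 3707.59
-19.0 x + 159.6 y = -5876.47
Solving: x ≈ -35.099, y ≈ -40.998 km (keep extra digits for the depth step; rounded: -35.1, -41.0).
Then from the P sphere: z² = 98.34² − (x − 61.4)² − (y + 30.4)² with x = -35.099, y = -40.998, so z ≈ 15.697 ≈ 15.7 km.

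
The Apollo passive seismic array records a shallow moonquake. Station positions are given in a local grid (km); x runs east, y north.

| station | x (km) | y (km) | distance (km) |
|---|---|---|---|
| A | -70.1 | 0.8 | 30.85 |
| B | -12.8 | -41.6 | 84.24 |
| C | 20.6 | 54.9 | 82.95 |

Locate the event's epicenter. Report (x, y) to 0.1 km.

x ≈ -58.3 km, y ≈ 29.3 km

Circle about each station: (x + 70.1)² + (y − 0.8)² = 30.85²; (x + 12.8)² + (y + 41.6)² = 84.24²; (x − 20.6)² + (y − 54.9)² = 82.95².
Subtracting pairs of circle equations eliminates x²+y² and gives linear equations (the radical axes):
114.6 x − 84.8 y = -9164.91
181.4 x + 108.2 y = -7405.26
Solving the 2×2 system: x ≈ -58.3, y ≈ 29.3 km.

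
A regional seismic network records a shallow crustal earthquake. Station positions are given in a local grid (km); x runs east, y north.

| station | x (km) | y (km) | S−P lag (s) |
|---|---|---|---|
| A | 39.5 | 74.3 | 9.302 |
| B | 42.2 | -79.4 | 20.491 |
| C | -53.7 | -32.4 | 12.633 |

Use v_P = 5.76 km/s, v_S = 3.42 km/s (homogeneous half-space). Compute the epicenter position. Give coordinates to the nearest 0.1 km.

Distance from S−P lag: d = Δt · v_P v_S / (v_P − v_S) = Δt · (5.76·3.42)/(5.76−3.42) ≈ 8.4185·Δt.
So d_A = 78.31, d_B = 172.50, d_C = 106.35 km.
Circle about each station: (x − 39.5)² + (y − 74.3)² = 78.31²; (x − 42.2)² + (y + 79.4)² = 172.50²; (x + 53.7)² + (y + 32.4)² = 106.35².
Subtracting pairs of circle equations eliminates x²+y² and gives linear equations (the radical axes):
5.4 x − 307.4 y = -22619.33
-186.4 x − 213.4 y = -8325.16
Solving the 2×2 system: x ≈ -38.8, y ≈ 72.9 km.

(-38.8, 72.9)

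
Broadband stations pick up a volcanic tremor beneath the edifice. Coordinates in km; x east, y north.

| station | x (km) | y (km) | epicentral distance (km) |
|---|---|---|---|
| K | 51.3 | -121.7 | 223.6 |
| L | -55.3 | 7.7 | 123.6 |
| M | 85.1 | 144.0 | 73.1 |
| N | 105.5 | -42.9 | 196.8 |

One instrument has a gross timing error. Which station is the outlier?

N

Solve using three stations at a time. Using K, L, M (subtract circle equations pairwise → linear system) gives (x, y) ≈ (26.3, 100.5).
Distances from that point to each station vs reported:
  K: calculated 223.6 vs reported 223.6 → residual 0.0 km
  L: calculated 123.6 vs reported 123.6 → residual 0.0 km
  M: calculated 73.1 vs reported 73.1 → residual 0.0 km
  N: calculated 163.8 vs reported 196.8 → residual 33.0 km
K, L, M are mutually consistent (residuals ≈ 0); N is off by 33.0 km.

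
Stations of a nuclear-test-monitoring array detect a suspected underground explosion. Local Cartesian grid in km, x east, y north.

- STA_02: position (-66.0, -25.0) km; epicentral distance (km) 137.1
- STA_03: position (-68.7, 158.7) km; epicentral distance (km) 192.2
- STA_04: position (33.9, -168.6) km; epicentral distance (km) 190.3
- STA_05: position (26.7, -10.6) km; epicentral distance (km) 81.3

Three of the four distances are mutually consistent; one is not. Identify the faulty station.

STA_05

Solve using three stations at a time. Using STA_02, STA_03, STA_04 (subtract circle equations pairwise → linear system) gives (x, y) ≈ (63.8, 19.4).
Distances from that point to each station vs reported:
  STA_02: calculated 137.2 vs reported 137.1 → residual 0.1 km
  STA_03: calculated 192.3 vs reported 192.2 → residual 0.1 km
  STA_04: calculated 190.4 vs reported 190.3 → residual 0.1 km
  STA_05: calculated 47.7 vs reported 81.3 → residual 33.6 km
STA_02, STA_03, STA_04 are mutually consistent (residuals ≈ 0); STA_05 is off by 33.6 km.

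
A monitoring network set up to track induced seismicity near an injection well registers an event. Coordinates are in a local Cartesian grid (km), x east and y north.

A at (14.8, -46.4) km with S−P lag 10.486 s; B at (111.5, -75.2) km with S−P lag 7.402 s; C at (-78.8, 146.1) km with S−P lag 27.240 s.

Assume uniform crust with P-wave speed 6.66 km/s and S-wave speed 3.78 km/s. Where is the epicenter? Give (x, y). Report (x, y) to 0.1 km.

Distance from S−P lag: d = Δt · v_P v_S / (v_P − v_S) = Δt · (6.66·3.78)/(6.66−3.78) ≈ 8.7412·Δt.
So d_A = 91.66, d_B = 64.70, d_C = 238.11 km.
Circle about each station: (x − 14.8)² + (y + 46.4)² = 91.66²; (x − 111.5)² + (y + 75.2)² = 64.70²; (x + 78.8)² + (y − 146.1)² = 238.11².
Subtracting the A equation from the B and C equations removes the quadratic terms:
193.4 x − 57.6 y = 19930.76
-187.2 x + 385.0 y = -23112.17
Solving the 2×2 system: x ≈ 99.6, y ≈ -11.6 km.
Check against A (with the unrounded x, y): √((x − 14.8)²+(y + 46.4)²) = 91.66 ≈ 91.66 km. ✓

(99.6, -11.6)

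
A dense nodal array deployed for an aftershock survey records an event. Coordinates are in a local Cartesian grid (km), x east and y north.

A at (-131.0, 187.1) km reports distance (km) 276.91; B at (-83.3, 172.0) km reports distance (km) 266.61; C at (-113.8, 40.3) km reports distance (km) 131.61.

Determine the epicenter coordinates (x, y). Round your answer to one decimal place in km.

-133.7 km east, -89.8 km north

Circle about each station: (x + 131.0)² + (y − 187.1)² = 276.91²; (x + 83.3)² + (y − 172.0)² = 266.61²; (x + 113.8)² + (y − 40.3)² = 131.61².
Subtracting pairs of circle equations eliminates x²+y² and gives linear equations (the radical axes):
95.4 x − 30.2 y = -10046.26
34.4 x − 293.6 y = 21765.08
Solving the 2×2 system: x ≈ -133.7, y ≈ -89.8 km.
Check against A (with the unrounded x, y): √((x + 131.0)²+(y − 187.1)²) = 276.91 ≈ 276.91 km. ✓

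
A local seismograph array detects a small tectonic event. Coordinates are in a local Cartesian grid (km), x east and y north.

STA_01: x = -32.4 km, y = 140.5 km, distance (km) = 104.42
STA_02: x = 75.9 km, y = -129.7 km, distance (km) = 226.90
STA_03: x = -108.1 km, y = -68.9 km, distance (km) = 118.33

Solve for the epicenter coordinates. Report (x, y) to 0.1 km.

Circle about each station: (x + 32.4)² + (y − 140.5)² = 104.42²; (x − 75.9)² + (y + 129.7)² = 226.90²; (x + 108.1)² + (y + 68.9)² = 118.33².
Subtracting pairs of circle equations eliminates x²+y² and gives linear equations (the radical axes):
216.6 x − 540.4 y = -38787.18
-151.4 x − 418.8 y = -7455.64
Solving the 2×2 system: x ≈ -70.8, y ≈ 43.4 km.

-70.8 km east, 43.4 km north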